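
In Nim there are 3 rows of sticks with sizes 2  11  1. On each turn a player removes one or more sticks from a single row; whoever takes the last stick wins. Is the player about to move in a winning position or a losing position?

Compute the nim-sum pairwise:
2 ⊕ 11 = 9
9 ⊕ 1 = 8
The nim-sum is 8 ≠ 0, so this is an N-position: the player to move can win.

Winning position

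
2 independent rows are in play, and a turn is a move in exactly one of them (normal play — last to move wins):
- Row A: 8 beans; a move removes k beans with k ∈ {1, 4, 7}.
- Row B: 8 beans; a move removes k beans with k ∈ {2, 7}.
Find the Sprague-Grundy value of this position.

2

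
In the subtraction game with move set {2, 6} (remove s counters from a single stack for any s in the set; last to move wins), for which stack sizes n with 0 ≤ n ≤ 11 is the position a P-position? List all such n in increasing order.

0, 1, 4, 5, 8, 9

Build the Grundy sequence with g(k) = mex{g(k−s) : s ∈ {2, 6}, s ≤ k}:
g(0) = mex{} = 0
g(1) = mex{} = 0
g(2) = mex{0} = 1
g(3) = mex{0} = 1
g(4) = mex{1} = 0
g(5) = mex{1} = 0
g(6) = mex{0} = 1
g(7) = mex{0} = 1
g(8) = mex{1} = 0
g(9) = mex{1} = 0
g(10) = mex{0} = 1
g(11) = mex{0} = 1
The P-positions (g = 0) in 0..11 are 0, 1, 4, 5, 8, 9.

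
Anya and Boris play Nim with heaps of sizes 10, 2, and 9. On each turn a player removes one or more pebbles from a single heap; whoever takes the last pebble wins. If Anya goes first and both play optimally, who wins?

Anya wins

Compute the nim-sum pairwise:
10 XOR 2 = 8
8 XOR 9 = 1
The nim-sum is 1 ≠ 0, so this is an N-position: the player to move can win; Anya has a winning move.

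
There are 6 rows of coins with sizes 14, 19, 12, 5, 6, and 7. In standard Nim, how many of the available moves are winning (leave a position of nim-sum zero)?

Nim-sum: 14 ^ 19 ^ 12 ^ 5 ^ 6 ^ 7 = 21.
The overall nim-sum is X = 21. A row of size p has a winning move iff p XOR X < p (reduce it to p XOR X).
  14: 14 XOR 21 = 27 ≥ 14 — no move.
  19: 19 XOR 21 = 6 < 19 — winning move (to 6).
  12: 12 XOR 21 = 25 ≥ 12 — no move.
  5: 5 XOR 21 = 16 ≥ 5 — no move.
  6: 6 XOR 21 = 19 ≥ 6 — no move.
  7: 7 XOR 21 = 18 ≥ 7 — no move.
That gives 1 winning move.

1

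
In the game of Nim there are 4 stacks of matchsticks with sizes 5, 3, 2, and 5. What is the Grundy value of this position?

Write each in binary and XOR column by column:
  101  (5)
  011  (3)
  010  (2)
  101  (5)
  ---
  001  (1)

1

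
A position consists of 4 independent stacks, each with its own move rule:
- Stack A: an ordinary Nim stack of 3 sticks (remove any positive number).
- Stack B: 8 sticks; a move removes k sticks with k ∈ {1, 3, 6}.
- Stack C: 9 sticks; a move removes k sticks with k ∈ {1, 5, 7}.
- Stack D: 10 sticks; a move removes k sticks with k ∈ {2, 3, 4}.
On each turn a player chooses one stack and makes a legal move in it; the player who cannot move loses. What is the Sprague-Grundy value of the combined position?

Stack A is a plain Nim stack of size 3, so its Grundy value is 3.
Grundy values for stack B (subtraction set {1, 3, 6}):
k:     0  1  2  3  4  5  6  7  8
g(k):  0  1  0  1  0  1  2  3  2
So g(8) = 2.
Grundy values for stack C (subtraction set {1, 5, 7}):
k:     0  1  2  3  4  5  6  7  8  9
g(k):  0  1  0  1  0  1  0  1  0  1
So g(9) = 1.
Grundy values for stack D (subtraction set {2, 3, 4}):
k:     0  1  2  3  4  5  6  7  8  9 10
g(k):  0  0  1  1  2  2  0  0  1  1  2
So g(10) = 2.
By the Sprague-Grundy theorem, the Grundy value of a sum of independent games is the XOR of the component values.
Combined value = 3 ⊕ 2 ⊕ 1 ⊕ 2 = 2.

2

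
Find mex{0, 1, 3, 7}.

The values 0, 1 are all present; 2 is the first non-negative integer missing from the set.

2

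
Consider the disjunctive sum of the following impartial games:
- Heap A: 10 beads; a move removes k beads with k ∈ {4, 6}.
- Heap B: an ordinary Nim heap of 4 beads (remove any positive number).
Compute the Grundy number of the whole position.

4

Build the Grundy sequence for heap A with g(k) = mex{g(k−s) : s ∈ {4, 6}, s ≤ k}:
g(0) = mex{} = 0
g(1) = mex{} = 0
g(2) = mex{} = 0
g(3) = mex{} = 0
g(4) = mex{0} = 1
g(5) = mex{0} = 1
g(6) = mex{0} = 1
g(7) = mex{0} = 1
g(8) = mex{0,1} = 2
g(9) = mex{0,1} = 2
g(10) = mex{1} = 0
So g(10) = 0.
Heap B is a plain Nim heap of size 4, so its Grundy value is 4.
The value of a disjunctive sum is the nim-sum of the parts.
Combined value = 0 XOR 4 = 4.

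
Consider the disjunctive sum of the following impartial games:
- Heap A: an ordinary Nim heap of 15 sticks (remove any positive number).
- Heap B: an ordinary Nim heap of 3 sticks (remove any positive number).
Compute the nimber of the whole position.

12

Heap A is a plain Nim heap of size 15, so its Grundy value is 15.
Heap B is a plain Nim heap of size 3, so its Grundy value is 3.
By the Sprague-Grundy theorem, the Grundy value of a sum of independent games is the XOR of the component values.
Combined value = 15 XOR 3 = 12.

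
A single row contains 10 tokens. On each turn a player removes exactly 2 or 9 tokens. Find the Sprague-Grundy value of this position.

1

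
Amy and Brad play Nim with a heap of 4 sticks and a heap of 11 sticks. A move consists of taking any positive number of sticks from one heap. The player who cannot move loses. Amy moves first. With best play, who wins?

In binary:
  0100  (4)
  1011  (11)
  ----
  1111  (15)
The nim-sum is 15 ≠ 0, so this is an N-position: the player to move can win; Amy has a winning move.

Amy wins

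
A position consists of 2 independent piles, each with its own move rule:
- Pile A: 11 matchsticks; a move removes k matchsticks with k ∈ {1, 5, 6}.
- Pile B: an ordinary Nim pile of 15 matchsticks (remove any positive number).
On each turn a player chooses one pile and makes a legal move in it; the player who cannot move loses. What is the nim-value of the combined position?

15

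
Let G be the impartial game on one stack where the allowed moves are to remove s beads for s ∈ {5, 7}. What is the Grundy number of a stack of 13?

Grundy values for subtraction set {5, 7}:
g(0) = mex{} = 0
g(1) = mex{} = 0
g(2) = mex{} = 0
g(3) = mex{} = 0
g(4) = mex{} = 0
g(5) = mex{0} = 1
g(6) = mex{0} = 1
g(7) = mex{0} = 1
g(8) = mex{0} = 1
g(9) = mex{0} = 1
g(10) = mex{0,1} = 2
g(11) = mex{0,1} = 2
g(12) = mex{1} = 0
g(13) = mex{1} = 0
So g(13) = 0.

0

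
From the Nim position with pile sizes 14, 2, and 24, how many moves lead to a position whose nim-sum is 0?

1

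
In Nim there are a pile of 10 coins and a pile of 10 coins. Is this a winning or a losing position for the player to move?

In binary:
  1010  (10)
  1010  (10)
  ----
  0000  (0)
The nim-sum is 0, so this is a P-position: the player to move is in a losing position under optimal play.

Losing position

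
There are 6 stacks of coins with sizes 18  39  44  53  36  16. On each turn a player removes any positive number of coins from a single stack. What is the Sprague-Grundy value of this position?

24

Nim-sum: 18 ⊕ 39 ⊕ 44 ⊕ 53 ⊕ 36 ⊕ 16 = 24.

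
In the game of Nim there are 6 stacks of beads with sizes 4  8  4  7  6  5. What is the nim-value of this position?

12

Compute the nim-sum pairwise:
4 ⊕ 8 = 12
12 ⊕ 4 = 8
8 ⊕ 7 = 15
15 ⊕ 6 = 9
9 ⊕ 5 = 12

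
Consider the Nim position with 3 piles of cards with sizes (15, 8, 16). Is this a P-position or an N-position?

Compute the nim-sum pairwise:
15 ⊕ 8 = 7
7 ⊕ 16 = 23
The nim-sum is 23 ≠ 0, so this is an N-position: the player to move can win.

N-position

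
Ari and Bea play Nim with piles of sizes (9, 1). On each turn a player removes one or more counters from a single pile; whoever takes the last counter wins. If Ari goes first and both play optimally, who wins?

Ari wins

Write each in binary and XOR column by column:
  1001  (9)
  0001  (1)
  ----
  1000  (8)
The nim-sum is 8 ≠ 0, so this is an N-position: the player to move can win; Ari has a winning move.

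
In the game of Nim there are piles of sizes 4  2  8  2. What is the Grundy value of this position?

Compute the nim-sum pairwise:
4 ⊕ 2 = 6
6 ⊕ 8 = 14
14 ⊕ 2 = 12

12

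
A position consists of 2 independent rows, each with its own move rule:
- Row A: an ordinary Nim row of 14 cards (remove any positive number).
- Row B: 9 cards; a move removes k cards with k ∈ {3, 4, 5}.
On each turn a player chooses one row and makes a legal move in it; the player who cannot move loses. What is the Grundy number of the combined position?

Row A is a plain Nim row of size 14, so its Grundy value is 14.
For row B, compute g(0), g(1), … with moves {3, 4, 5}:
k:     0  1  2  3  4  5  6  7  8  9
g(k):  0  0  0  1  1  1  2  2  0  0
So g(9) = 0.
By the Sprague-Grundy theorem, the Grundy value of a sum of independent games is the XOR of the component values.
Combined value = 14 ⊕ 0 = 14.

14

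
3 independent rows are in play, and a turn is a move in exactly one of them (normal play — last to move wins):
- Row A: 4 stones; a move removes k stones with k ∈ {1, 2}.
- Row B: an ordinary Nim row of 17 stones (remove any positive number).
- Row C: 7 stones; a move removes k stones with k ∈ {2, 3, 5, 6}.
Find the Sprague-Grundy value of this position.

19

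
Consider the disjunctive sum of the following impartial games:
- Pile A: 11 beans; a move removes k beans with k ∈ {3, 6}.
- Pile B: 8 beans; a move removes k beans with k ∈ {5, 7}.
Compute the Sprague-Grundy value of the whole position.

1

Grundy values for pile A (subtraction set {3, 6}):
k:     0  1  2  3  4  5  6  7  8  9 10 11
g(k):  0  0  0  1  1  1  2  2  2  0  0  0
So g(11) = 0.
For pile B, compute g(0), g(1), … with moves {5, 7}:
g(0) = mex{} = 0
g(1) = mex{} = 0
g(2) = mex{} = 0
g(3) = mex{} = 0
g(4) = mex{} = 0
g(5) = mex{0} = 1
g(6) = mex{0} = 1
g(7) = mex{0} = 1
g(8) = mex{0} = 1
So g(8) = 1.
By the Sprague-Grundy theorem, the Grundy value of a sum of independent games is the XOR of the component values.
Combined value = 0 XOR 1 = 1.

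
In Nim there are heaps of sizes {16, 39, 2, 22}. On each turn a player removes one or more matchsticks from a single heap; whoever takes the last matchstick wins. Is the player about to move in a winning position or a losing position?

Winning position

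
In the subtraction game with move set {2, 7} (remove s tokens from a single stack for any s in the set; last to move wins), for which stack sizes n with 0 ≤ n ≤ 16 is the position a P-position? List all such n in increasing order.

Compute g(0), g(1), … for moves {2, 7}:
k:     0  1  2  3  4  5  6  7  8  9 10 11 12 13 14 15 16
g(k):  0  0  1  1  0  0  1  1  2  0  0  1  1  0  0  1  1
The P-positions (g = 0) in 0..16 are 0, 1, 4, 5, 9, 10, 13, 14.

0, 1, 4, 5, 9, 10, 13, 14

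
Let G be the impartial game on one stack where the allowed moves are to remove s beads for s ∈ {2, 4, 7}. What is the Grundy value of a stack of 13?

Compute g(0), g(1), … for moves {2, 4, 7}:
k:     0  1  2  3  4  5  6  7  8  9 10 11 12 13
g(k):  0  0  1  1  2  2  0  3  1  0  2  1  0  2
So g(13) = 2.

2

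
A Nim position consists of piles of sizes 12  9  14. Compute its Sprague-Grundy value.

Nim-sum: 12 ⊕ 9 ⊕ 14 = 11.

11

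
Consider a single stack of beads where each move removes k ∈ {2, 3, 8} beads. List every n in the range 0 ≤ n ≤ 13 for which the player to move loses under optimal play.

0, 1, 5, 6, 10, 11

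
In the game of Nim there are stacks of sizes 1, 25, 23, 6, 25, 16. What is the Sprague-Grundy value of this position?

In binary:
  00001  (1)
  11001  (25)
  10111  (23)
  00110  (6)
  11001  (25)
  10000  (16)
  -----
  00000  (0)

0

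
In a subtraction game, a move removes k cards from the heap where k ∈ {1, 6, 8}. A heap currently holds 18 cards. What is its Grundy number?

0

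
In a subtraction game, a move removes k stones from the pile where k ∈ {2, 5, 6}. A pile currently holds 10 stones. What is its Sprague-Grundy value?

1

Build the Grundy sequence with g(k) = mex{g(k−s) : s ∈ {2, 5, 6}, s ≤ k}:
k:     0  1  2  3  4  5  6  7  8  9 10
g(k):  0  0  1  1  0  2  1  3  0  2  1
So g(10) = 1.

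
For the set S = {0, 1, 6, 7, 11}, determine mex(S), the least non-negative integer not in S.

2

The values 0, 1 are all present; 2 is the first non-negative integer missing from the set.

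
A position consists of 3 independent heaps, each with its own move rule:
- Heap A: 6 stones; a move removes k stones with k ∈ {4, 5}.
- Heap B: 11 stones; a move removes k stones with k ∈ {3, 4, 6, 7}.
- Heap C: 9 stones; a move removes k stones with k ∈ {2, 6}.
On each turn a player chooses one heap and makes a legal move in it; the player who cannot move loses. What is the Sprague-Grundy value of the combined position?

Build the Grundy sequence for heap A with g(k) = mex{g(k−s) : s ∈ {4, 5}, s ≤ k}:
g(0) = mex{} = 0
g(1) = mex{} = 0
g(2) = mex{} = 0
g(3) = mex{} = 0
g(4) = mex{0} = 1
g(5) = mex{0} = 1
g(6) = mex{0} = 1
So g(6) = 1.
Build the Grundy sequence for heap B with g(k) = mex{g(k−s) : s ∈ {3, 4, 6, 7}, s ≤ k}:
g(0) = mex{} = 0
g(1) = mex{} = 0
g(2) = mex{} = 0
g(3) = mex{0} = 1
g(4) = mex{0} = 1
g(5) = mex{0} = 1
g(6) = mex{0,1} = 2
g(7) = mex{0,1} = 2
g(8) = mex{0,1} = 2
g(9) = mex{0,1,2} = 3
g(10) = mex{1,2} = 0
g(11) = mex{1,2} = 0
So g(11) = 0.
Build the Grundy sequence for heap C with g(k) = mex{g(k−s) : s ∈ {2, 6}, s ≤ k}:
k:     0  1  2  3  4  5  6  7  8  9
g(k):  0  0  1  1  0  0  1  1  0  0
So g(9) = 0.
The value of a disjunctive sum is the nim-sum of the parts.
Combined value = 1 XOR 0 XOR 0 = 1.

1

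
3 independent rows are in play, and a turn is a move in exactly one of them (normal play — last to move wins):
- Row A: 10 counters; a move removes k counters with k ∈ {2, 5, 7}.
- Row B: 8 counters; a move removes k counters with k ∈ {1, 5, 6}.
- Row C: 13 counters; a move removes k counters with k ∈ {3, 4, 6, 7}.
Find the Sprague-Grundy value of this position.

3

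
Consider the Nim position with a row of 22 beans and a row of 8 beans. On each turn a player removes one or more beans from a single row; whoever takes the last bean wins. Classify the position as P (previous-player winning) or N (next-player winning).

Compute the nim-sum pairwise:
22 ⊕ 8 = 30
The nim-sum is 30 ≠ 0, so this is an N-position: the player to move can win.

N-position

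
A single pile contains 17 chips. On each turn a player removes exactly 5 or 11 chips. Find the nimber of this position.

0

Grundy values for subtraction set {5, 11}:
k:     0  1  2  3  4  5  6  7  8  9 10 11 12 13 14 15 16 17
g(k):  0  0  0  0  0  1  1  1  1  1  0  2  2  2  2  1  0  0
So g(17) = 0.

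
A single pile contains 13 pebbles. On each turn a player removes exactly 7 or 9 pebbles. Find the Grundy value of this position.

1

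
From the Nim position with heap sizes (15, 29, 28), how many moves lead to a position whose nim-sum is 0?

3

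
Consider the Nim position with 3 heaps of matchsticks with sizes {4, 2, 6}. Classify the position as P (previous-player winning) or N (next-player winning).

P-position

Write each in binary and XOR column by column:
  100  (4)
  010  (2)
  110  (6)
  ---
  000  (0)
The nim-sum is 0, so this is a P-position: the player to move is in a losing position under optimal play.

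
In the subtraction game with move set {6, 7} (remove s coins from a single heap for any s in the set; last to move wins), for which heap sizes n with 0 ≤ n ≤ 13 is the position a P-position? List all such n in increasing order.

0, 1, 2, 3, 4, 5, 13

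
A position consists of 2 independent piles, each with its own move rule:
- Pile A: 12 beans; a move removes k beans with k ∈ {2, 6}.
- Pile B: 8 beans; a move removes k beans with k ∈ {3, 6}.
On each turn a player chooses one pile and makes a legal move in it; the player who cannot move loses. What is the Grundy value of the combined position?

For pile A, compute g(0), g(1), … with moves {2, 6}:
g(0) = mex{} = 0
g(1) = mex{} = 0
g(2) = mex{0} = 1
g(3) = mex{0} = 1
g(4) = mex{1} = 0
g(5) = mex{1} = 0
g(6) = mex{0} = 1
g(7) = mex{0} = 1
g(8) = mex{1} = 0
g(9) = mex{1} = 0
g(10) = mex{0} = 1
g(11) = mex{0} = 1
g(12) = mex{1} = 0
So g(12) = 0.
For pile B, compute g(0), g(1), … with moves {3, 6}:
g(0) = mex{} = 0
g(1) = mex{} = 0
g(2) = mex{} = 0
g(3) = mex{0} = 1
g(4) = mex{0} = 1
g(5) = mex{0} = 1
g(6) = mex{0,1} = 2
g(7) = mex{0,1} = 2
g(8) = mex{0,1} = 2
So g(8) = 2.
The value of a disjunctive sum is the nim-sum of the parts.
Combined value = 0 ⊕ 2 = 2.

2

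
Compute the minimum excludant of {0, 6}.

1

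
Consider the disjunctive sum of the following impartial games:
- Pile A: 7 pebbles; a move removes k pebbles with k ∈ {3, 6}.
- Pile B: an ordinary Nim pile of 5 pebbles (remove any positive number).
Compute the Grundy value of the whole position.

7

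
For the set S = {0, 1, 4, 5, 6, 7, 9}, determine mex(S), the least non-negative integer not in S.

The values 0, 1 are all present; 2 is the first non-negative integer missing from the set.

2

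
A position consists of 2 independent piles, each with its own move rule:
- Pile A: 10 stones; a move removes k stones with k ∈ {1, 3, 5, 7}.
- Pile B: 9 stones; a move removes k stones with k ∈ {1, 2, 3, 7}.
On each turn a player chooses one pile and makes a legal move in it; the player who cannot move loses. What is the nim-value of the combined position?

1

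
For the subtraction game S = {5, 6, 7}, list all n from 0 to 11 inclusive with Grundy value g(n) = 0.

0, 1, 2, 3, 4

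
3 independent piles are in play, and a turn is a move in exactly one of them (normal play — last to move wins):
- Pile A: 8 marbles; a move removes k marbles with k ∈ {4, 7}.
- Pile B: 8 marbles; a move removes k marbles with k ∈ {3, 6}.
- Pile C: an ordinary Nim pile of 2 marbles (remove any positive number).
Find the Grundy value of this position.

Build the Grundy sequence for pile A with g(k) = mex{g(k−s) : s ∈ {4, 7}, s ≤ k}:
g(0) = mex{} = 0
g(1) = mex{} = 0
g(2) = mex{} = 0
g(3) = mex{} = 0
g(4) = mex{0} = 1
g(5) = mex{0} = 1
g(6) = mex{0} = 1
g(7) = mex{0} = 1
g(8) = mex{0,1} = 2
So g(8) = 2.
Build the Grundy sequence for pile B with g(k) = mex{g(k−s) : s ∈ {3, 6}, s ≤ k}:
g(0) = mex{} = 0
g(1) = mex{} = 0
g(2) = mex{} = 0
g(3) = mex{0} = 1
g(4) = mex{0} = 1
g(5) = mex{0} = 1
g(6) = mex{0,1} = 2
g(7) = mex{0,1} = 2
g(8) = mex{0,1} = 2
So g(8) = 2.
Pile C is a plain Nim pile of size 2, so its Grundy value is 2.
The value of a disjunctive sum is the nim-sum of the parts.
Combined value = 2 ⊕ 2 ⊕ 2 = 2.

2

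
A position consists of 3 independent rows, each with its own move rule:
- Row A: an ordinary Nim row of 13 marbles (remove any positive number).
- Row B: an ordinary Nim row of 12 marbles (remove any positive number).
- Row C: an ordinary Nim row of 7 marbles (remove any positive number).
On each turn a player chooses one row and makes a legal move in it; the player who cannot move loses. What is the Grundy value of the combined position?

6

Row A is a plain Nim row of size 13, so its Grundy value is 13.
Row B is a plain Nim row of size 12, so its Grundy value is 12.
Row C is a plain Nim row of size 7, so its Grundy value is 7.
By the Sprague-Grundy theorem, the Grundy value of a sum of independent games is the XOR of the component values.
Combined value = 13 ⊕ 12 ⊕ 7 = 6.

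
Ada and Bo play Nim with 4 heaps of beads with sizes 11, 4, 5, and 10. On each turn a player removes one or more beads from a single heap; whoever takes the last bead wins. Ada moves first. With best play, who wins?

Bo wins

Nim-sum: 11 ^ 4 ^ 5 ^ 10 = 0.
The nim-sum is 0, so this is a P-position: the player to move is in a losing position under optimal play; Ada is about to move from it and so loses — Bo wins.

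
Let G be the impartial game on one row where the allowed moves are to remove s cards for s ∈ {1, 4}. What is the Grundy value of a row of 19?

Build the Grundy sequence with g(k) = mex{g(k−s) : s ∈ {1, 4}, s ≤ k}:
k:     0  1  2  3  4  5  6  7  8  9 10 11 12 13 14 15 16 17 18 19
g(k):  0  1  0  1  2  0  1  0  1  2  0  1  0  1  2  0  1  0  1  2
So g(19) = 2.

2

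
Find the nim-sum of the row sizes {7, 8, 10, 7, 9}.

Compute the nim-sum pairwise:
7 ⊕ 8 = 15
15 ⊕ 10 = 5
5 ⊕ 7 = 2
2 ⊕ 9 = 11

11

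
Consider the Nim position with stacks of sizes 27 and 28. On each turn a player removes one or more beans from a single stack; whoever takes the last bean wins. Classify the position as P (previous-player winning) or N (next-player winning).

N-position

Compute the nim-sum pairwise:
27 XOR 28 = 7
The nim-sum is 7 ≠ 0, so this is an N-position: the player to move can win.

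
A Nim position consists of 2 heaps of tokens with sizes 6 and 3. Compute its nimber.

5

Bitwise XOR of the heap sizes:
  110  (6)
  011  (3)
  ---
  101  (5)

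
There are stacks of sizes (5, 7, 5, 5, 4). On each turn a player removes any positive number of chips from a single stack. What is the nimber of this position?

Nim-sum: 5 ⊕ 7 ⊕ 5 ⊕ 5 ⊕ 4 = 6.

6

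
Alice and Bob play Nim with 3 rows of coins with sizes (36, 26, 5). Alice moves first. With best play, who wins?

Compute the nim-sum pairwise:
36 ⊕ 26 = 62
62 ⊕ 5 = 59
The nim-sum is 59 ≠ 0, so this is an N-position: the player to move can win; Alice has a winning move.

Alice wins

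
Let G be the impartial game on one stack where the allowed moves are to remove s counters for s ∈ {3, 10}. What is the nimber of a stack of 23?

1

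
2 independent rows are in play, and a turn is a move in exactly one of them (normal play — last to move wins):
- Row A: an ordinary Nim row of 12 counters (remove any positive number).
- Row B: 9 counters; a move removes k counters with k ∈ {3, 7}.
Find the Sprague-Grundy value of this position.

13

Row A is a plain Nim row of size 12, so its Grundy value is 12.
Build the Grundy sequence for row B with g(k) = mex{g(k−s) : s ∈ {3, 7}, s ≤ k}:
k:     0  1  2  3  4  5  6  7  8  9
g(k):  0  0  0  1  1  1  0  2  2  1
So g(9) = 1.
By the Sprague-Grundy theorem, the Grundy value of a sum of independent games is the XOR of the component values.
Combined value = 12 ⊕ 1 = 13.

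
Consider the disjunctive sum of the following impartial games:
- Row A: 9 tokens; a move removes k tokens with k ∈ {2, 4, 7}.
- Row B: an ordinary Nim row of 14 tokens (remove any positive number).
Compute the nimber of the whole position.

14

Build the Grundy sequence for row A with g(k) = mex{g(k−s) : s ∈ {2, 4, 7}, s ≤ k}:
g(0) = mex{} = 0
g(1) = mex{} = 0
g(2) = mex{0} = 1
g(3) = mex{0} = 1
g(4) = mex{0,1} = 2
g(5) = mex{0,1} = 2
g(6) = mex{1,2} = 0
g(7) = mex{0,1,2} = 3
g(8) = mex{0,2} = 1
g(9) = mex{1,2,3} = 0
So g(9) = 0.
Row B is a plain Nim row of size 14, so its Grundy value is 14.
By the Sprague-Grundy theorem, the Grundy value of a sum of independent games is the XOR of the component values.
Combined value = 0 XOR 14 = 14.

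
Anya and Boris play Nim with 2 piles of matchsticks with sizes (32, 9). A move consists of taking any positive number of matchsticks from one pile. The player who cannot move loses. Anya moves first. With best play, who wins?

Bitwise XOR of the heap sizes:
  100000  (32)
  001001  (9)
  ------
  101001  (41)
The nim-sum is 41 ≠ 0, so this is an N-position: the player to move can win; Anya has a winning move.

Anya wins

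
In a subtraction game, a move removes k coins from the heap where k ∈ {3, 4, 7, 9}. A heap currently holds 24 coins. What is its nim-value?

Compute g(0), g(1), … for moves {3, 4, 7, 9}:
k:     0  1  2  3  4  5  6  7  8  9 10 11 12 13 14 15 16 17 18 19 20 21 22 23 24
g(k):  0  0  0  1  1  1  2  2  2  3  3  3  0  0  0  1  1  1  2  2  2  3  3  3  0
So g(24) = 0.

0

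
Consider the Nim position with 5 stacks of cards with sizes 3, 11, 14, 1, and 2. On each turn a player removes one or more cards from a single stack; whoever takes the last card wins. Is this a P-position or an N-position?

Bitwise XOR of the heap sizes:
  0011  (3)
  1011  (11)
  1110  (14)
  0001  (1)
  0010  (2)
  ----
  0101  (5)
The nim-sum is 5 ≠ 0, so this is an N-position: the player to move can win.

N-position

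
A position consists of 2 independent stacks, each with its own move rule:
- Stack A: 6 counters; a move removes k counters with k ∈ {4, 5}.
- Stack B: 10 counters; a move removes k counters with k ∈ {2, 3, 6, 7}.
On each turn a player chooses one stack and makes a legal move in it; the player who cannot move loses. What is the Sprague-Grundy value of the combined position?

Grundy values for stack A (subtraction set {4, 5}):
k:     0  1  2  3  4  5  6
g(k):  0  0  0  0  1  1  1
So g(6) = 1.
Grundy values for stack B (subtraction set {2, 3, 6, 7}):
g(0) = mex{} = 0
g(1) = mex{} = 0
g(2) = mex{0} = 1
g(3) = mex{0} = 1
g(4) = mex{0,1} = 2
g(5) = mex{1} = 0
g(6) = mex{0,1,2} = 3
g(7) = mex{0,2} = 1
g(8) = mex{0,1,3} = 2
g(9) = mex{1,3} = 0
g(10) = mex{1,2} = 0
So g(10) = 0.
The value of a disjunctive sum is the nim-sum of the parts.
Combined value = 1 XOR 0 = 1.

1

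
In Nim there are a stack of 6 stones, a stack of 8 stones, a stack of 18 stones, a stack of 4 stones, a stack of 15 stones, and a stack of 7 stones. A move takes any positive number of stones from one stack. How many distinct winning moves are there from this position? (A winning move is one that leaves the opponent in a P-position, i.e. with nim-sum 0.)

1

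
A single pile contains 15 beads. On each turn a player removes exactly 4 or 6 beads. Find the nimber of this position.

1

Grundy values for subtraction set {4, 6}:
k:     0  1  2  3  4  5  6  7  8  9 10 11 12 13 14 15
g(k):  0  0  0  0  1  1  1  1  2  2  0  0  0  0  1  1
So g(15) = 1.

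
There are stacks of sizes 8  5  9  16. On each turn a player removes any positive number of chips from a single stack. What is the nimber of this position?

20

Compute the nim-sum pairwise:
8 ^ 5 = 13
13 ^ 9 = 4
4 ^ 16 = 20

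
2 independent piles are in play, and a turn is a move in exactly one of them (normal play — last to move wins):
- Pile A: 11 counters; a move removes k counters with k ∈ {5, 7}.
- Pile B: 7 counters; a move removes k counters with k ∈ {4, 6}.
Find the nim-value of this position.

Build the Grundy sequence for pile A with g(k) = mex{g(k−s) : s ∈ {5, 7}, s ≤ k}:
k:     0  1  2  3  4  5  6  7  8  9 10 11
g(k):  0  0  0  0  0  1  1  1  1  1  2  2
So g(11) = 2.
For pile B, compute g(0), g(1), … with moves {4, 6}:
k:     0  1  2  3  4  5  6  7
g(k):  0  0  0  0  1  1  1  1
So g(7) = 1.
By the Sprague-Grundy theorem, the Grundy value of a sum of independent games is the XOR of the component values.
Combined value = 2 XOR 1 = 3.

3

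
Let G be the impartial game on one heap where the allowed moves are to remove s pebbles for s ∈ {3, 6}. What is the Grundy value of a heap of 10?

Compute g(0), g(1), … for moves {3, 6}:
g(0) = mex{} = 0
g(1) = mex{} = 0
g(2) = mex{} = 0
g(3) = mex{0} = 1
g(4) = mex{0} = 1
g(5) = mex{0} = 1
g(6) = mex{0,1} = 2
g(7) = mex{0,1} = 2
g(8) = mex{0,1} = 2
g(9) = mex{1,2} = 0
g(10) = mex{1,2} = 0
So g(10) = 0.

0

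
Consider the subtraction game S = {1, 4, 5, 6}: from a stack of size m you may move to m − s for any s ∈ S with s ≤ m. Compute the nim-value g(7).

Compute g(0), g(1), … for moves {1, 4, 5, 6}:
g(0) = mex{} = 0
g(1) = mex{0} = 1
g(2) = mex{1} = 0
g(3) = mex{0} = 1
g(4) = mex{0,1} = 2
g(5) = mex{0,1,2} = 3
g(6) = mex{0,1,3} = 2
g(7) = mex{0,1,2} = 3
So g(7) = 3.

3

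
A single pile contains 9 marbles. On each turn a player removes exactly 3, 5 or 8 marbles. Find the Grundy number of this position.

3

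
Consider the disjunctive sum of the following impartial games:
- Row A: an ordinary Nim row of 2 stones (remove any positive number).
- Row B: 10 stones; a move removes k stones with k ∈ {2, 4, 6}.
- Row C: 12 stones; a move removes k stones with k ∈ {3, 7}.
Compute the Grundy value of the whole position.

3

Row A is a plain Nim row of size 2, so its Grundy value is 2.
Grundy values for row B (subtraction set {2, 4, 6}):
g(0) = mex{} = 0
g(1) = mex{} = 0
g(2) = mex{0} = 1
g(3) = mex{0} = 1
g(4) = mex{0,1} = 2
g(5) = mex{0,1} = 2
g(6) = mex{0,1,2} = 3
g(7) = mex{0,1,2} = 3
g(8) = mex{1,2,3} = 0
g(9) = mex{1,2,3} = 0
g(10) = mex{0,2,3} = 1
So g(10) = 1.
Build the Grundy sequence for row C with g(k) = mex{g(k−s) : s ∈ {3, 7}, s ≤ k}:
g(0) = mex{} = 0
g(1) = mex{} = 0
g(2) = mex{} = 0
g(3) = mex{0} = 1
g(4) = mex{0} = 1
g(5) = mex{0} = 1
g(6) = mex{1} = 0
g(7) = mex{0,1} = 2
g(8) = mex{0,1} = 2
g(9) = mex{0} = 1
g(10) = mex{1,2} = 0
g(11) = mex{1,2} = 0
g(12) = mex{1} = 0
So g(12) = 0.
The value of a disjunctive sum is the nim-sum of the parts.
Combined value = 2 XOR 1 XOR 0 = 3.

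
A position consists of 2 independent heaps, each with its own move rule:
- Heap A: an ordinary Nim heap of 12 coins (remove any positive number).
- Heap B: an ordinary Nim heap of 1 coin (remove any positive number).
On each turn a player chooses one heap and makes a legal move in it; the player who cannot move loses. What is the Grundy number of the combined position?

13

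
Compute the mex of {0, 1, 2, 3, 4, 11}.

The values 0, 1, 2, 3, 4 are all present; 5 is the first non-negative integer missing from the set.

5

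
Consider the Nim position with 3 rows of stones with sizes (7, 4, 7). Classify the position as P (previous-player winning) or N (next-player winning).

N-position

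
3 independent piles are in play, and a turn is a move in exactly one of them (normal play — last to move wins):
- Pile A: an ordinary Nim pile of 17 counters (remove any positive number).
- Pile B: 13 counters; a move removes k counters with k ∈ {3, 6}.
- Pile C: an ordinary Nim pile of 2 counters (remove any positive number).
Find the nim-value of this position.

Pile A is a plain Nim pile of size 17, so its Grundy value is 17.
Build the Grundy sequence for pile B with g(k) = mex{g(k−s) : s ∈ {3, 6}, s ≤ k}:
g(0) = mex{} = 0
g(1) = mex{} = 0
g(2) = mex{} = 0
g(3) = mex{0} = 1
g(4) = mex{0} = 1
g(5) = mex{0} = 1
g(6) = mex{0,1} = 2
g(7) = mex{0,1} = 2
g(8) = mex{0,1} = 2
g(9) = mex{1,2} = 0
g(10) = mex{1,2} = 0
g(11) = mex{1,2} = 0
g(12) = mex{0,2} = 1
g(13) = mex{0,2} = 1
So g(13) = 1.
Pile C is a plain Nim pile of size 2, so its Grundy value is 2.
By the Sprague-Grundy theorem, the Grundy value of a sum of independent games is the XOR of the component values.
Combined value = 17 ⊕ 1 ⊕ 2 = 18.

18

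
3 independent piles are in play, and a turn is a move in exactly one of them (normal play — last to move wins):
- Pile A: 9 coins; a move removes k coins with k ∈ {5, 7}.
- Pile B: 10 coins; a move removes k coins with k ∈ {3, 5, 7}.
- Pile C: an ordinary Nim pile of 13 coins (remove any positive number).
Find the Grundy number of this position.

12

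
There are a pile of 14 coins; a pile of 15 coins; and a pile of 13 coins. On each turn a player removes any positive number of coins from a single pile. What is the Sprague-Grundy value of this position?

12

Compute the nim-sum pairwise:
14 ⊕ 15 = 1
1 ⊕ 13 = 12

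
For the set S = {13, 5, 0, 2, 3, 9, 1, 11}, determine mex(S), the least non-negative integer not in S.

The values 0, 1, 2, 3 are all present; 4 is the first non-negative integer missing from the set.

4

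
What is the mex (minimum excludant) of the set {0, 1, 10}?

The values 0, 1 are all present; 2 is the first non-negative integer missing from the set.

2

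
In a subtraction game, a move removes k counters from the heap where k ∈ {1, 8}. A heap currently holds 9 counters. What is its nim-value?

Grundy values for subtraction set {1, 8}:
k:     0  1  2  3  4  5  6  7  8  9
g(k):  0  1  0  1  0  1  0  1  2  0
So g(9) = 0.

0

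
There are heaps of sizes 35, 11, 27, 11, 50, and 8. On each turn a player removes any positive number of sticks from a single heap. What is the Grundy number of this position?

Bitwise XOR of the heap sizes:
  100011  (35)
  001011  (11)
  011011  (27)
  001011  (11)
  110010  (50)
  001000  (8)
  ------
  000010  (2)

2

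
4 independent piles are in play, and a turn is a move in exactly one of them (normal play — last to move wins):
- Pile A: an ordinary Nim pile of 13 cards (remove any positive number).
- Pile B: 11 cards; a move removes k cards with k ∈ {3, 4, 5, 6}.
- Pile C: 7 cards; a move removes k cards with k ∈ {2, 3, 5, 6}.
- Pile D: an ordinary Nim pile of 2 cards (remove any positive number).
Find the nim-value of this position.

12

Pile A is a plain Nim pile of size 13, so its Grundy value is 13.
For pile B, compute g(0), g(1), … with moves {3, 4, 5, 6}:
g(0) = mex{} = 0
g(1) = mex{} = 0
g(2) = mex{} = 0
g(3) = mex{0} = 1
g(4) = mex{0} = 1
g(5) = mex{0} = 1
g(6) = mex{0,1} = 2
g(7) = mex{0,1} = 2
g(8) = mex{0,1} = 2
g(9) = mex{1,2} = 0
g(10) = mex{1,2} = 0
g(11) = mex{1,2} = 0
So g(11) = 0.
Grundy values for pile C (subtraction set {2, 3, 5, 6}):
k:     0  1  2  3  4  5  6  7
g(k):  0  0  1  1  2  2  3  3
So g(7) = 3.
Pile D is a plain Nim pile of size 2, so its Grundy value is 2.
The value of a disjunctive sum is the nim-sum of the parts.
Combined value = 13 XOR 0 XOR 3 XOR 2 = 12.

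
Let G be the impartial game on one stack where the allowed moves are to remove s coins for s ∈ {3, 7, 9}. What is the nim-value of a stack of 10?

3

Grundy values for subtraction set {3, 7, 9}:
g(0) = mex{} = 0
g(1) = mex{} = 0
g(2) = mex{} = 0
g(3) = mex{0} = 1
g(4) = mex{0} = 1
g(5) = mex{0} = 1
g(6) = mex{1} = 0
g(7) = mex{0,1} = 2
g(8) = mex{0,1} = 2
g(9) = mex{0} = 1
g(10) = mex{0,1,2} = 3
So g(10) = 3.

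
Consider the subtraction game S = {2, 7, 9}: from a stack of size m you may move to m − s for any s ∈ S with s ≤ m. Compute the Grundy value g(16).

0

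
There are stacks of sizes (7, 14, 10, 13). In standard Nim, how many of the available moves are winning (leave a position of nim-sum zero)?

3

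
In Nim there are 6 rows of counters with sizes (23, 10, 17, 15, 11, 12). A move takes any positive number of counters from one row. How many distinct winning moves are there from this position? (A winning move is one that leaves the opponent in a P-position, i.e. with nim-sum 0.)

3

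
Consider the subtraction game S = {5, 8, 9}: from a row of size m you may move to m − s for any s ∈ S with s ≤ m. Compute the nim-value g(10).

Grundy values for subtraction set {5, 8, 9}:
g(0) = mex{} = 0
g(1) = mex{} = 0
g(2) = mex{} = 0
g(3) = mex{} = 0
g(4) = mex{} = 0
g(5) = mex{0} = 1
g(6) = mex{0} = 1
g(7) = mex{0} = 1
g(8) = mex{0} = 1
g(9) = mex{0} = 1
g(10) = mex{0,1} = 2
So g(10) = 2.

2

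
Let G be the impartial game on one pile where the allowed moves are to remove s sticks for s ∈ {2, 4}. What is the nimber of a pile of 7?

0

Build the Grundy sequence with g(k) = mex{g(k−s) : s ∈ {2, 4}, s ≤ k}:
g(0) = mex{} = 0
g(1) = mex{} = 0
g(2) = mex{0} = 1
g(3) = mex{0} = 1
g(4) = mex{0,1} = 2
g(5) = mex{0,1} = 2
g(6) = mex{1,2} = 0
g(7) = mex{1,2} = 0
So g(7) = 0.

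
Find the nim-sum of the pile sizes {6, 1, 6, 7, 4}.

2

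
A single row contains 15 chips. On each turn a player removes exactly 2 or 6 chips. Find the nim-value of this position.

1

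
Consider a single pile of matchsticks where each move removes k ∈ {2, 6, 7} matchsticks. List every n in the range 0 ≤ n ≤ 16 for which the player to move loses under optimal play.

0, 1, 4, 5, 9, 13, 14

Grundy values for subtraction set {2, 6, 7}:
k:     0  1  2  3  4  5  6  7  8  9 10 11 12 13 14 15 16
g(k):  0  0  1  1  0  0  1  1  2  0  3  1  2  0  0  1  1
The P-positions (g = 0) in 0..16 are 0, 1, 4, 5, 9, 13, 14.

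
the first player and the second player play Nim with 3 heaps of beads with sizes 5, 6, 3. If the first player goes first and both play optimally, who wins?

the second player wins

Nim-sum: 5 ⊕ 6 ⊕ 3 = 0.
The nim-sum is 0, so this is a P-position: the player to move is in a losing position under optimal play; the first player is about to move from it and so loses — the second player wins.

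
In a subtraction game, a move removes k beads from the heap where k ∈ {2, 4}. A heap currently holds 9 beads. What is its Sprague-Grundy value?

Build the Grundy sequence with g(k) = mex{g(k−s) : s ∈ {2, 4}, s ≤ k}:
g(0) = mex{} = 0
g(1) = mex{} = 0
g(2) = mex{0} = 1
g(3) = mex{0} = 1
g(4) = mex{0,1} = 2
g(5) = mex{0,1} = 2
g(6) = mex{1,2} = 0
g(7) = mex{1,2} = 0
g(8) = mex{0,2} = 1
g(9) = mex{0,2} = 1
So g(9) = 1.

1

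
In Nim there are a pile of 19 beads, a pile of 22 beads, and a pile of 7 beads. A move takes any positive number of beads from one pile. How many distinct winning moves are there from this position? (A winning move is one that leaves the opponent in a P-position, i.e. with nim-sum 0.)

3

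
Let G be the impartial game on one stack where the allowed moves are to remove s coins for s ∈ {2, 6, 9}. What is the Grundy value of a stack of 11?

3

Grundy values for subtraction set {2, 6, 9}:
k:     0  1  2  3  4  5  6  7  8  9 10 11
g(k):  0  0  1  1  0  0  1  1  0  2  1  3
So g(11) = 3.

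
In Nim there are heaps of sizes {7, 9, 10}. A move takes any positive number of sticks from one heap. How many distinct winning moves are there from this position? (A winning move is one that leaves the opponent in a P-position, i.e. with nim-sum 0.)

1

Compute the nim-sum pairwise:
7 XOR 9 = 14
14 XOR 10 = 4
The overall nim-sum is X = 4. A heap of size p has a winning move iff p XOR X < p (reduce it to p XOR X).
  7: 7 XOR 4 = 3 < 7 — winning move (to 3).
  9: 9 XOR 4 = 13 ≥ 9 — no move.
  10: 10 XOR 4 = 14 ≥ 10 — no move.
That gives 1 winning move.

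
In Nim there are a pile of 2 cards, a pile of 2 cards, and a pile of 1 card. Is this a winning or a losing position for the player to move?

Compute the nim-sum pairwise:
2 ^ 2 = 0
0 ^ 1 = 1
The nim-sum is 1 ≠ 0, so this is an N-position: the player to move can win.

Winning position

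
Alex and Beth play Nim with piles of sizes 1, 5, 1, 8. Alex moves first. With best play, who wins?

Compute the nim-sum pairwise:
1 XOR 5 = 4
4 XOR 1 = 5
5 XOR 8 = 13
The nim-sum is 13 ≠ 0, so this is an N-position: the player to move can win; Alex has a winning move.

Alex wins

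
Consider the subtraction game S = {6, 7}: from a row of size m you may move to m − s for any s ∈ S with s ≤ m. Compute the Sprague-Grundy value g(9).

Compute g(0), g(1), … for moves {6, 7}:
k:     0  1  2  3  4  5  6  7  8  9
g(k):  0  0  0  0  0  0  1  1  1  1
So g(9) = 1.

1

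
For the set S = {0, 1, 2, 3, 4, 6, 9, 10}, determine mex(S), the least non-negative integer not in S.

The values 0, 1, 2, 3, 4 are all present; 5 is the first non-negative integer missing from the set.

5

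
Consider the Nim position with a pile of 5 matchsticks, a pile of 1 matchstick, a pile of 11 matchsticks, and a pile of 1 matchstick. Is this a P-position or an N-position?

N-position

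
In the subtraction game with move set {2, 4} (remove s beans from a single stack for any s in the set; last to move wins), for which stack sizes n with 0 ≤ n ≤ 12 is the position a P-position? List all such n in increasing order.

0, 1, 6, 7, 12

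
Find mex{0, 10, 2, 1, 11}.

The values 0, 1, 2 are all present; 3 is the first non-negative integer missing from the set.

3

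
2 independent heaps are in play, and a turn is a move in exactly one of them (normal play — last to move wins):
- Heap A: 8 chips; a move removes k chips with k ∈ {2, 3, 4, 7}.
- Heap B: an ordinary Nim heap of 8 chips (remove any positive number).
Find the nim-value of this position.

For heap A, compute g(0), g(1), … with moves {2, 3, 4, 7}:
g(0) = mex{} = 0
g(1) = mex{} = 0
g(2) = mex{0} = 1
g(3) = mex{0} = 1
g(4) = mex{0,1} = 2
g(5) = mex{0,1} = 2
g(6) = mex{1,2} = 0
g(7) = mex{0,1,2} = 3
g(8) = mex{0,2} = 1
So g(8) = 1.
Heap B is a plain Nim heap of size 8, so its Grundy value is 8.
By the Sprague-Grundy theorem, the Grundy value of a sum of independent games is the XOR of the component values.
Combined value = 1 ⊕ 8 = 9.

9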